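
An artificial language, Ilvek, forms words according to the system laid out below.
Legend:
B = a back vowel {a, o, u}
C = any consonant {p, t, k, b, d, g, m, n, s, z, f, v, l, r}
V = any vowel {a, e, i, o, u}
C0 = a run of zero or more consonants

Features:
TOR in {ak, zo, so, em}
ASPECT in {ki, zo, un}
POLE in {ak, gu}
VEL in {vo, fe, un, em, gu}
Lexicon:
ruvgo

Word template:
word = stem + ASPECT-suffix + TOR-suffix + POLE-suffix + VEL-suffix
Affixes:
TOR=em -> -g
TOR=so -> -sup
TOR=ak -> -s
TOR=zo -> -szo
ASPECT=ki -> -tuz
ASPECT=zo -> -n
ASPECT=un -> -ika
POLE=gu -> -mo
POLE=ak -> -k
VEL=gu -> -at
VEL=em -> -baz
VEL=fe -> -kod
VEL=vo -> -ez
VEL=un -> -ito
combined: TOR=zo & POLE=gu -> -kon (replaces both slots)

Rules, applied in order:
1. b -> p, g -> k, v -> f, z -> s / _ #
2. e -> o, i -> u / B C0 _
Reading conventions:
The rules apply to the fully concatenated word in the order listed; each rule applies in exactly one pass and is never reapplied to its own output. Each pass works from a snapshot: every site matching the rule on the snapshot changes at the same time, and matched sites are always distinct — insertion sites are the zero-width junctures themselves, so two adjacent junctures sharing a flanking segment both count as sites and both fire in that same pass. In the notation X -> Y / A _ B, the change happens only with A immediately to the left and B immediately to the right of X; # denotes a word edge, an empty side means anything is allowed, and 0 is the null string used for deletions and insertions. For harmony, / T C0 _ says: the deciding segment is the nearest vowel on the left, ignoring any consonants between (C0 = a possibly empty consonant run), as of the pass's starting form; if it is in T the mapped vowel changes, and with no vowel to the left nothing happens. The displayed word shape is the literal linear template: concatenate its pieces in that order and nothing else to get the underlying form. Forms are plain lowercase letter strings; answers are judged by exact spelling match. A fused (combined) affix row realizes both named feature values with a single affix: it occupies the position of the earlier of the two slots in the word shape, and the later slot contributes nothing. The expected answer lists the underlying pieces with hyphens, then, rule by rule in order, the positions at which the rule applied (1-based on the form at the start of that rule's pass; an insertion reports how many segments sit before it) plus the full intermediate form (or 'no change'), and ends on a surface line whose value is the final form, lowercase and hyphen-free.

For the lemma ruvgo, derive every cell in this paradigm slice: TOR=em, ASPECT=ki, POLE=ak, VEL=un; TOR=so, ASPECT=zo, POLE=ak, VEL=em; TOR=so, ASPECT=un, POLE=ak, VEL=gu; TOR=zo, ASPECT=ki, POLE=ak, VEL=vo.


cell TOR=em, ASPECT=ki, POLE=ak, VEL=un:
underlying: ruvgo-tuz-g-k-ito
1. b -> p, g -> k, v -> f, z -> s / _ #: no change
2. e -> o, i -> u / B C0 _: fires at position(s) 11: ruvgotuzgkuto
surface: ruvgotuzgkuto

cell TOR=so, ASPECT=zo, POLE=ak, VEL=em:
underlying: ruvgo-n-sup-k-baz
1. b -> p, g -> k, v -> f, z -> s / _ #: fires at position(s) 13: ruvgonsupkbas
2. e -> o, i -> u / B C0 _: no change
surface: ruvgonsupkbas

cell TOR=so, ASPECT=un, POLE=ak, VEL=gu:
underlying: ruvgo-ika-sup-k-at
1. b -> p, g -> k, v -> f, z -> s / _ #: no change
2. e -> o, i -> u / B C0 _: fires at position(s) 6: ruvgoukasupkat
surface: ruvgoukasupkat

cell TOR=zo, ASPECT=ki, POLE=ak, VEL=vo:
underlying: ruvgo-tuz-szo-k-ez
1. b -> p, g -> k, v -> f, z -> s / _ #: fires at position(s) 14: ruvgotuzszokes
2. e -> o, i -> u / B C0 _: fires at position(s) 13: ruvgotuzszokos
surface: ruvgotuzszokos


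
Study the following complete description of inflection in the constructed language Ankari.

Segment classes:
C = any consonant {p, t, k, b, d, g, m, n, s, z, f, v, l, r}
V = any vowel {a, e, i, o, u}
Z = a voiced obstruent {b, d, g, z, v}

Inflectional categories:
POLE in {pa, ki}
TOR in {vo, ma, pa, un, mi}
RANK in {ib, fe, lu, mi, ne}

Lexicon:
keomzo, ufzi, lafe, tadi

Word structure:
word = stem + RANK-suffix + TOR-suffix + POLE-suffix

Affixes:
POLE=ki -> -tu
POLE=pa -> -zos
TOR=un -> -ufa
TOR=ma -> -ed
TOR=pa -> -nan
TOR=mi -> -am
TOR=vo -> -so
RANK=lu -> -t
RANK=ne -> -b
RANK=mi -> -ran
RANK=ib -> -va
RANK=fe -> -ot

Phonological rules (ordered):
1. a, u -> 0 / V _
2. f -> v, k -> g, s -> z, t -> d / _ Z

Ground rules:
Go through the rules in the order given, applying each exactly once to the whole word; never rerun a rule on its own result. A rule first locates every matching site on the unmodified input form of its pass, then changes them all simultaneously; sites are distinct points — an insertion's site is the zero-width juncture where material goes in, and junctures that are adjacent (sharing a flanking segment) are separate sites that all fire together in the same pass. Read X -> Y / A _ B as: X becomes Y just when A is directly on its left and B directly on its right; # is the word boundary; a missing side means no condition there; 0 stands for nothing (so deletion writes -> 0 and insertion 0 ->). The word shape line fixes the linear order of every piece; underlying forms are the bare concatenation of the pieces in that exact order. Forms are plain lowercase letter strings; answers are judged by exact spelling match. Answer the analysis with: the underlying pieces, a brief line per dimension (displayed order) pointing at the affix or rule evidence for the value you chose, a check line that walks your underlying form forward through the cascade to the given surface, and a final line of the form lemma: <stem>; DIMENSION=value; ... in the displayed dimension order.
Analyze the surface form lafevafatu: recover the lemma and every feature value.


underlying: lafe-va-ufa-tu
POLE=ki - signalled by the affix -tu
TOR=un - signalled by the affix -ufa
RANK=ib - signalled by the affix -va
check: lafevaufatu -> lafevafatu -> lafevafatu
lemma: lafe; POLE=ki; TOR=un; RANK=ib


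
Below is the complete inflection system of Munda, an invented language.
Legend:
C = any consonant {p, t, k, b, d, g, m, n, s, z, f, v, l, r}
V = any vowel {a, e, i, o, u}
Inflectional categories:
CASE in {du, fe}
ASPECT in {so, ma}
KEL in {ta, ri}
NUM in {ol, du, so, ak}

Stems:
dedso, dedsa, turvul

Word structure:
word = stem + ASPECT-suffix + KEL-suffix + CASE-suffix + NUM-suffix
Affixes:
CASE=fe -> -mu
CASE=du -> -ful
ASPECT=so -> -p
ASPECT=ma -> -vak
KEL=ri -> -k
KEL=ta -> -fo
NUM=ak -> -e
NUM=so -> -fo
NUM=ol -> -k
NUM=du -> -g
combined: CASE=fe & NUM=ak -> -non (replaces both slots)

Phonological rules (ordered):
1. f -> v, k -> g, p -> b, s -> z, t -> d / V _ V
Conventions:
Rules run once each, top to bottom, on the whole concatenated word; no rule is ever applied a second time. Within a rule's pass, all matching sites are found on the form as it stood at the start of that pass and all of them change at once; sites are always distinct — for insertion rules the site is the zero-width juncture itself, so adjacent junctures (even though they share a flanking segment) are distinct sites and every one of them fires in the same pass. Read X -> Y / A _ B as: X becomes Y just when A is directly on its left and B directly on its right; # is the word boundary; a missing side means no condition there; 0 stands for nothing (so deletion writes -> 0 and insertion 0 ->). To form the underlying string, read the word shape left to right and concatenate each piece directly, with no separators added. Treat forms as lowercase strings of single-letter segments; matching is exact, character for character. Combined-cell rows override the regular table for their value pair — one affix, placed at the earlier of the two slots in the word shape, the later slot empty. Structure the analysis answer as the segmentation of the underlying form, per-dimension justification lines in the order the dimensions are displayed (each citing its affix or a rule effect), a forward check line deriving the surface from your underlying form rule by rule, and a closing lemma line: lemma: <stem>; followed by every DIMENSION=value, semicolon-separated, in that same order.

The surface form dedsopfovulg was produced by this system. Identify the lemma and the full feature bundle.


underlying: dedso-p-fo-ful-g
CASE=du - signalled by the affix -ful
ASPECT=so - signalled by the affix -p
KEL=ta - signalled by the affix -fo
NUM=du - signalled by the affix -g
check: dedsopfofulg -> dedsopfovulg
lemma: dedso; CASE=du; ASPECT=so; KEL=ta; NUM=du


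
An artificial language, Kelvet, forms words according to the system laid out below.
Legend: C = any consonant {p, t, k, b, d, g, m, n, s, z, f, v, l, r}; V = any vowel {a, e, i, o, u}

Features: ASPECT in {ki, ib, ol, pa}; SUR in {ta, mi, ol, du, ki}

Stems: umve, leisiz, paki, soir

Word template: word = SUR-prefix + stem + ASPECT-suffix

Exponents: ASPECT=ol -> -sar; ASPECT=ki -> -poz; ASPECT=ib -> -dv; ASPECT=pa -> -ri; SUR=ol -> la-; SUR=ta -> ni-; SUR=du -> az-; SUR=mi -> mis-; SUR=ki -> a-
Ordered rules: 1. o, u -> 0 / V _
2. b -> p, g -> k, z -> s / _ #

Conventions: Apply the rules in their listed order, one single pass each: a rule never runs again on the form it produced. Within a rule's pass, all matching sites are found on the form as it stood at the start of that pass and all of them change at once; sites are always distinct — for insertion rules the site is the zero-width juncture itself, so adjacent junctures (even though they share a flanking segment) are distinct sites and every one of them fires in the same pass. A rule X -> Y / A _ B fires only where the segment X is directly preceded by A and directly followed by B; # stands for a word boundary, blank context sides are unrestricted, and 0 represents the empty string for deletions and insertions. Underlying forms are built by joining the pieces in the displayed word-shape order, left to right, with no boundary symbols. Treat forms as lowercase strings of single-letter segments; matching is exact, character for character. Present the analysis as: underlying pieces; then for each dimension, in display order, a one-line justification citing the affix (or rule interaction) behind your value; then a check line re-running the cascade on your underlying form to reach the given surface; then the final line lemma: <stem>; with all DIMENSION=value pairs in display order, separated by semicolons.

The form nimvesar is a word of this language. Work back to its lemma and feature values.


underlying: ni-umve-sar
ASPECT=ol - signalled by the affix -sar
SUR=ta - signalled by the affix ni-
check: niumvesar -> nimvesar -> nimvesar
lemma: umve; ASPECT=ol; SUR=ta


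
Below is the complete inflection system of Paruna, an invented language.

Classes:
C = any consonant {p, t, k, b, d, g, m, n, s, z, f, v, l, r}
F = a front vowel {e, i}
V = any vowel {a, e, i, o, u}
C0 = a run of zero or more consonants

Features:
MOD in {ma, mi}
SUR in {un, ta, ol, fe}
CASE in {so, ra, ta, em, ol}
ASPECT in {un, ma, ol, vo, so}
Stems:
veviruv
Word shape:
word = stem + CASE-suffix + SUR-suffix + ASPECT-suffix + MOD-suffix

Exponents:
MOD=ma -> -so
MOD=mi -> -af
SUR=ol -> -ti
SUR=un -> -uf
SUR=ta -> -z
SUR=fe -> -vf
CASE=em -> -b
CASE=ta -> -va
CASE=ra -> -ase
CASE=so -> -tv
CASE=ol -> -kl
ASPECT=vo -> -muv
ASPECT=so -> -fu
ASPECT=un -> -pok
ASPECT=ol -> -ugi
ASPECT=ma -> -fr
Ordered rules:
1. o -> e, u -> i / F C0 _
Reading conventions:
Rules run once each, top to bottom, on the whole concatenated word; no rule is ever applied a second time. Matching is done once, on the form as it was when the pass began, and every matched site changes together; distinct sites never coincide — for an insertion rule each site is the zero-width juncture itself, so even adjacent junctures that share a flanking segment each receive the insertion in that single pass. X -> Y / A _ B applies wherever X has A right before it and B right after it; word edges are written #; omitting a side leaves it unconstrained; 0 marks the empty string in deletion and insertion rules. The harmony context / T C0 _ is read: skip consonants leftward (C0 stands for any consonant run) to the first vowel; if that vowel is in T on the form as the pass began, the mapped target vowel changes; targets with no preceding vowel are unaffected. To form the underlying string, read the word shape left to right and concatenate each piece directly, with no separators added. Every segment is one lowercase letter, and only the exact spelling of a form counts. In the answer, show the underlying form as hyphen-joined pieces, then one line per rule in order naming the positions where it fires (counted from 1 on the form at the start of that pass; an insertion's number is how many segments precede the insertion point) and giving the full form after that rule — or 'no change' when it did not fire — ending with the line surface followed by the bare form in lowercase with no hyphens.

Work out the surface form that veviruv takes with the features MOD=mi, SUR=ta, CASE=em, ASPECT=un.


underlying: veviruv-b-z-pok-af
1. o -> e, u -> i / F C0 _: fires at position(s) 6: vevirivbzpokaf
surface: vevirivbzpokaf


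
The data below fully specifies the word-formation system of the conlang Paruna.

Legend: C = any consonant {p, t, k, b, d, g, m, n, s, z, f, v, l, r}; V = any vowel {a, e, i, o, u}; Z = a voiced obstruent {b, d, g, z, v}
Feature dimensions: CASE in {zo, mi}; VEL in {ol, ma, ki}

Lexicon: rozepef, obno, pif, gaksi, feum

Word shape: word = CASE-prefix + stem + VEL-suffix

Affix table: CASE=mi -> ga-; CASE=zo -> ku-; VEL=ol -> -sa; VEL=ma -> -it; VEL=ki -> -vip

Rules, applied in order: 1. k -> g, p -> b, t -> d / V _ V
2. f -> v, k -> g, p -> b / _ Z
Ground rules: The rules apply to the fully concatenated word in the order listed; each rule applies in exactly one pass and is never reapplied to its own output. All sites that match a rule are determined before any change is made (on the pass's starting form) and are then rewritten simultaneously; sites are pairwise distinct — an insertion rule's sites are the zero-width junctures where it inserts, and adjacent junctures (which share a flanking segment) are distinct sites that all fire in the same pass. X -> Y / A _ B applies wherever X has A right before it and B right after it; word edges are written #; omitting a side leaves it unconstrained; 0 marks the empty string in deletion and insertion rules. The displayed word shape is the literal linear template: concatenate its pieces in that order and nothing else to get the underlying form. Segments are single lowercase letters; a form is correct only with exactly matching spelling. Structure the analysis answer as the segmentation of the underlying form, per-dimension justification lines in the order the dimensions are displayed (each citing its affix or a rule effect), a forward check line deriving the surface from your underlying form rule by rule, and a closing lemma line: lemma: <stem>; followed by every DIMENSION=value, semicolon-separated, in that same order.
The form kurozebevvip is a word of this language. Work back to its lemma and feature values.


underlying: ku-rozepef-vip
CASE=zo - signalled by the affix ku-
VEL=ki - signalled by the affix -vip
check: kurozepefvip -> kurozebefvip -> kurozebevvip
lemma: rozepef; CASE=zo; VEL=ki


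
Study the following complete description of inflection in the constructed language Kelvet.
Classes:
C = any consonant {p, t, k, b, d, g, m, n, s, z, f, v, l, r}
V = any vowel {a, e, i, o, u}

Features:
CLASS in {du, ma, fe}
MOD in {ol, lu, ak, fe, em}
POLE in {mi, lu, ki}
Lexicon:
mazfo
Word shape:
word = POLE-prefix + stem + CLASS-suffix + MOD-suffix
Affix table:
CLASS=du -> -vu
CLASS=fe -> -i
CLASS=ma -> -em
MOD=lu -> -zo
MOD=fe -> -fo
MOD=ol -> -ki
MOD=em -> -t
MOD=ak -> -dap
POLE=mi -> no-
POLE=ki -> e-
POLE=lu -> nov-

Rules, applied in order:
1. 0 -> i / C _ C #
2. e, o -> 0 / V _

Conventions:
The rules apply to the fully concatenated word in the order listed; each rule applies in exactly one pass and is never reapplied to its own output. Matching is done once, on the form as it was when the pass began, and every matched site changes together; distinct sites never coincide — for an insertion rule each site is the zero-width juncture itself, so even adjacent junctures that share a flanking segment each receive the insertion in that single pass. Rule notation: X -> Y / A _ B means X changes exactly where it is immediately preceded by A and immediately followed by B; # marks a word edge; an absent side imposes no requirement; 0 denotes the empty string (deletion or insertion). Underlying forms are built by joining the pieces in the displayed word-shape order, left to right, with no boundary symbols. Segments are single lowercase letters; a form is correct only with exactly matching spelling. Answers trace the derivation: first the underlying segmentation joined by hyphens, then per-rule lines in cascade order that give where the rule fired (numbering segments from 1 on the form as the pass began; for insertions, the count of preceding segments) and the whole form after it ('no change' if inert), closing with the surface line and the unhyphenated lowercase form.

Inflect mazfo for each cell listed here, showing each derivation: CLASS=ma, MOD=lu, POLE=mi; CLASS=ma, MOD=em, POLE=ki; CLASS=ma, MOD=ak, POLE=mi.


cell CLASS=ma, MOD=lu, POLE=mi:
underlying: no-mazfo-em-zo
1. 0 -> i / C _ C #: no change
2. e, o -> 0 / V _: fires at position(s) 8: nomazfomzo
surface: nomazfomzo

cell CLASS=ma, MOD=em, POLE=ki:
underlying: e-mazfo-em-t
1. 0 -> i / C _ C #: inserts after position(s) 8: emazfoemit
2. e, o -> 0 / V _: fires at position(s) 7: emazfomit
surface: emazfomit

cell CLASS=ma, MOD=ak, POLE=mi:
underlying: no-mazfo-em-dap
1. 0 -> i / C _ C #: no change
2. e, o -> 0 / V _: fires at position(s) 8: nomazfomdap
surface: nomazfomdap


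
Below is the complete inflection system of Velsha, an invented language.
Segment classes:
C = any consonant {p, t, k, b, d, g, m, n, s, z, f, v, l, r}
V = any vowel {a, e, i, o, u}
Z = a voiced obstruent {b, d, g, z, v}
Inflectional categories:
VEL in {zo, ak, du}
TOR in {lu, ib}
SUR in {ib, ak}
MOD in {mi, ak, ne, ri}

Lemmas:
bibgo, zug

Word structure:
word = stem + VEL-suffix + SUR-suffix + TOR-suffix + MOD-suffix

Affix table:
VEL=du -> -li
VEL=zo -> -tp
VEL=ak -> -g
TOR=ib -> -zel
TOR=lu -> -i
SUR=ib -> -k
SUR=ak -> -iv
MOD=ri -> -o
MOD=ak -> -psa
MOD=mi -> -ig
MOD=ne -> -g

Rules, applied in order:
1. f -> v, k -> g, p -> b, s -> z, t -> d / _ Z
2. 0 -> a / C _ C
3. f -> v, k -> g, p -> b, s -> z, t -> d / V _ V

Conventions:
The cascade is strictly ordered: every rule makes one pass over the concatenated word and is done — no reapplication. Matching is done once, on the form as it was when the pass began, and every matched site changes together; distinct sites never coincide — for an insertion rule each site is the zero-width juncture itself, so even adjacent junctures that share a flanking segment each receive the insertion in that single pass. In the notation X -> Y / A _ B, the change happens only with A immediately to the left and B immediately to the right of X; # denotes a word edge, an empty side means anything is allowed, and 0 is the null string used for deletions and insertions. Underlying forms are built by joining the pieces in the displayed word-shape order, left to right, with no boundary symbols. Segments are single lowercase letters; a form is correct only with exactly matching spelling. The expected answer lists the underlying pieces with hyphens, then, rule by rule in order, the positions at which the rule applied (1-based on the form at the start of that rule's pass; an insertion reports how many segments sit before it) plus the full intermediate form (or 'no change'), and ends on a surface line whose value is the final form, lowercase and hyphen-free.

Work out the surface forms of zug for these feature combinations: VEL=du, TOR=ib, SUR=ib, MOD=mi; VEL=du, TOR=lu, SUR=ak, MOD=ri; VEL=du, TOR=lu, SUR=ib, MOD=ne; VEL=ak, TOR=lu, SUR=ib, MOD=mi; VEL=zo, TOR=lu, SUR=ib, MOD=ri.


cell VEL=du, TOR=ib, SUR=ib, MOD=mi:
underlying: zug-li-k-zel-ig
1. f -> v, k -> g, p -> b, s -> z, t -> d / _ Z: fires at position(s) 6: zugligzelig
2. 0 -> a / C _ C: inserts after position(s) 3, 6: zugaligazelig
3. f -> v, k -> g, p -> b, s -> z, t -> d / V _ V: no change
surface: zugaligazelig

cell VEL=du, TOR=lu, SUR=ak, MOD=ri:
underlying: zug-li-iv-i-o
1. f -> v, k -> g, p -> b, s -> z, t -> d / _ Z: no change
2. 0 -> a / C _ C: inserts after position(s) 3: zugaliivio
3. f -> v, k -> g, p -> b, s -> z, t -> d / V _ V: no change
surface: zugaliivio

cell VEL=du, TOR=lu, SUR=ib, MOD=ne:
underlying: zug-li-k-i-g
1. f -> v, k -> g, p -> b, s -> z, t -> d / _ Z: no change
2. 0 -> a / C _ C: inserts after position(s) 3: zugalikig
3. f -> v, k -> g, p -> b, s -> z, t -> d / V _ V: fires at position(s) 7: zugaligig
surface: zugaligig

cell VEL=ak, TOR=lu, SUR=ib, MOD=mi:
underlying: zug-g-k-i-ig
1. f -> v, k -> g, p -> b, s -> z, t -> d / _ Z: no change
2. 0 -> a / C _ C: inserts after position(s) 3, 4: zugagakiig
3. f -> v, k -> g, p -> b, s -> z, t -> d / V _ V: fires at position(s) 7: zugagagiig
surface: zugagagiig

cell VEL=zo, TOR=lu, SUR=ib, MOD=ri:
underlying: zug-tp-k-i-o
1. f -> v, k -> g, p -> b, s -> z, t -> d / _ Z: no change
2. 0 -> a / C _ C: inserts after position(s) 3, 4, 5: zugatapakio
3. f -> v, k -> g, p -> b, s -> z, t -> d / V _ V: fires at position(s) 5, 7, 9: zugadabagio
surface: zugadabagio


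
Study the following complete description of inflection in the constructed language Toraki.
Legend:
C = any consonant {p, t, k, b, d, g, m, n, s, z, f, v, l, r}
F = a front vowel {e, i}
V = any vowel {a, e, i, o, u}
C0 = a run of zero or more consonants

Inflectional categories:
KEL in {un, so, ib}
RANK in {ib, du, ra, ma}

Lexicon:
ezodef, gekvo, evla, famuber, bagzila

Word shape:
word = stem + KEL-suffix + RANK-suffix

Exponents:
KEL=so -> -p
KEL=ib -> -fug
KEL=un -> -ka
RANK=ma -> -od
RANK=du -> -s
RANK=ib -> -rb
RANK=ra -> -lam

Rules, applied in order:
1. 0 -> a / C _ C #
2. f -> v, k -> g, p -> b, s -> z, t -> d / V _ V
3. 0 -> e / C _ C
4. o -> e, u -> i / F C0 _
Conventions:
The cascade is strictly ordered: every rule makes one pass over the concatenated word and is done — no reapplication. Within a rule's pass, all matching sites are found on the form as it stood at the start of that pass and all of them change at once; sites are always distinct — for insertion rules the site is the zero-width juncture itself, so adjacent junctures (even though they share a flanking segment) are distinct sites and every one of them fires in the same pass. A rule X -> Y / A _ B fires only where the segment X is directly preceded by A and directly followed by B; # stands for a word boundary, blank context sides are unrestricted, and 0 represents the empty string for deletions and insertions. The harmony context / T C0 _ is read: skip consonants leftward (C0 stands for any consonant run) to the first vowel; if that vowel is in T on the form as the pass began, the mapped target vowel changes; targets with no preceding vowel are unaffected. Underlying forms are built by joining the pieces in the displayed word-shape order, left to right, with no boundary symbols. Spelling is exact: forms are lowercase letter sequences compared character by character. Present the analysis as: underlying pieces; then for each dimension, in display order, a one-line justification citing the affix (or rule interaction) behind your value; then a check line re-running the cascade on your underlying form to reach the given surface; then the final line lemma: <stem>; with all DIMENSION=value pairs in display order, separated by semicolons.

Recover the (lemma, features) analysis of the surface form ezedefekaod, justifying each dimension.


underlying: ezodef-ka-od
KEL=un - signalled by the affix -ka
RANK=ma - signalled by the affix -od
check: ezodefkaod -> ezodefkaod -> ezodefkaod -> ezodefekaod -> ezedefekaod
lemma: ezodef; KEL=un; RANK=ma


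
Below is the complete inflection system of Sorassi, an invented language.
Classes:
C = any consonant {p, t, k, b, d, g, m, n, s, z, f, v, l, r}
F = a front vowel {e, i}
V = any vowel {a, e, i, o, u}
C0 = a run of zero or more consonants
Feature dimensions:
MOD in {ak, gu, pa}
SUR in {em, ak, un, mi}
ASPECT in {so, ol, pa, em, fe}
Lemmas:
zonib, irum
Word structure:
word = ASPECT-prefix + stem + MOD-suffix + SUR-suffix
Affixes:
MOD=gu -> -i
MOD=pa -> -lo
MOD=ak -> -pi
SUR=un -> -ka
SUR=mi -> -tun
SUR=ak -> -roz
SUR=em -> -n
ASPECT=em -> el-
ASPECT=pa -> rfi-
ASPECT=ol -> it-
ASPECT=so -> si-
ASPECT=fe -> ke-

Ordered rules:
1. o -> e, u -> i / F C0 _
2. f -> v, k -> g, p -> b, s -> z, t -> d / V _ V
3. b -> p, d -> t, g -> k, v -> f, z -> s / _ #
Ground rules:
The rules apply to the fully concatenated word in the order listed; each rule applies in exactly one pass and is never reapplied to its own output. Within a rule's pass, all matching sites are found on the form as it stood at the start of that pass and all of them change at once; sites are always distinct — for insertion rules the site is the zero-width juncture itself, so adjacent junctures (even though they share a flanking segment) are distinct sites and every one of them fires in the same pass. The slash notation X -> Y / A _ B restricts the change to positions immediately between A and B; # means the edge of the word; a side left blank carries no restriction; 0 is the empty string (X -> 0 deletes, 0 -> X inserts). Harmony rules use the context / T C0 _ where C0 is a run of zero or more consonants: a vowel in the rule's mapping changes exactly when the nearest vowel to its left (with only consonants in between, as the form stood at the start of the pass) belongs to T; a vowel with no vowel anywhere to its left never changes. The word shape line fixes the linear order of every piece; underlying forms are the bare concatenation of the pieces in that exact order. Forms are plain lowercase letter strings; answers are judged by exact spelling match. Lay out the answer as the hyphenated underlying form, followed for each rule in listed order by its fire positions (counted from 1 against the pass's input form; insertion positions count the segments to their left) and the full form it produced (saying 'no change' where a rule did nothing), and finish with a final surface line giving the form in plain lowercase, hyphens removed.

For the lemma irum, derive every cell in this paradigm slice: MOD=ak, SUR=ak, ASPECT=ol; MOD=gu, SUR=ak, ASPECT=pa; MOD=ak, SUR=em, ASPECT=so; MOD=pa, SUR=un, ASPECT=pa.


cell MOD=ak, SUR=ak, ASPECT=ol:
underlying: it-irum-pi-roz
1. o -> e, u -> i / F C0 _: fires at position(s) 5, 10: itirimpirez
2. f -> v, k -> g, p -> b, s -> z, t -> d / V _ V: fires at position(s) 2: idirimpirez
3. b -> p, d -> t, g -> k, v -> f, z -> s / _ #: fires at position(s) 11: idirimpires
surface: idirimpires

cell MOD=gu, SUR=ak, ASPECT=pa:
underlying: rfi-irum-i-roz
1. o -> e, u -> i / F C0 _: fires at position(s) 6, 10: rfiirimirez
2. f -> v, k -> g, p -> b, s -> z, t -> d / V _ V: no change
3. b -> p, d -> t, g -> k, v -> f, z -> s / _ #: fires at position(s) 11: rfiirimires
surface: rfiirimires

cell MOD=ak, SUR=em, ASPECT=so:
underlying: si-irum-pi-n
1. o -> e, u -> i / F C0 _: fires at position(s) 5: siirimpin
2. f -> v, k -> g, p -> b, s -> z, t -> d / V _ V: no change
3. b -> p, d -> t, g -> k, v -> f, z -> s / _ #: no change
surface: siirimpin

cell MOD=pa, SUR=un, ASPECT=pa:
underlying: rfi-irum-lo-ka
1. o -> e, u -> i / F C0 _: fires at position(s) 6: rfiirimloka
2. f -> v, k -> g, p -> b, s -> z, t -> d / V _ V: fires at position(s) 10: rfiirimloga
3. b -> p, d -> t, g -> k, v -> f, z -> s / _ #: no change
surface: rfiirimloga


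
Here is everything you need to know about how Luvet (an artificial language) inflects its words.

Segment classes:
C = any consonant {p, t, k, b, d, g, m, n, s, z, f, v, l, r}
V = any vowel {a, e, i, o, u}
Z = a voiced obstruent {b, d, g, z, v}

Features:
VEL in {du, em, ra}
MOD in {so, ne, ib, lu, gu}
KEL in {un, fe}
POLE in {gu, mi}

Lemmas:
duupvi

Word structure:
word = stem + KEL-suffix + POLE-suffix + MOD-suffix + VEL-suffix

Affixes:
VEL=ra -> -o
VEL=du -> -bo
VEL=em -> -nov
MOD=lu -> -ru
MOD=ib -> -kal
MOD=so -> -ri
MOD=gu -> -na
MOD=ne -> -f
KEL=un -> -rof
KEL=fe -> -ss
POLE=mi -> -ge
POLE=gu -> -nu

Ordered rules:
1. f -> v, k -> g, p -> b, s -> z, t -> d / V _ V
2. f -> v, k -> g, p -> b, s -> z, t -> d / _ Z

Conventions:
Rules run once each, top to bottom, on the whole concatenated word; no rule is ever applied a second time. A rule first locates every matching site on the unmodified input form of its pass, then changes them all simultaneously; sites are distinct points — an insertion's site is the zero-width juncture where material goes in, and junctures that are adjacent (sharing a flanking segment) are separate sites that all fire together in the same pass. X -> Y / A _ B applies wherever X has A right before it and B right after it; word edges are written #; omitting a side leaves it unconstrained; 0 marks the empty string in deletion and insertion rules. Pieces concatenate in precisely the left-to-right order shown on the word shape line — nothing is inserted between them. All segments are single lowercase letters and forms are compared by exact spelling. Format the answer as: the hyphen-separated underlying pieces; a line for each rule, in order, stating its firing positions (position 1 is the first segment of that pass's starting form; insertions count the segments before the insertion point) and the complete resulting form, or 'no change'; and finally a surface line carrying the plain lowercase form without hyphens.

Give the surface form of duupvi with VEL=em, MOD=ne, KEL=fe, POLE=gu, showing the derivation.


underlying: duupvi-ss-nu-f-nov
1. f -> v, k -> g, p -> b, s -> z, t -> d / V _ V: no change
2. f -> v, k -> g, p -> b, s -> z, t -> d / _ Z: fires at position(s) 4: duubvissnufnov
surface: duubvissnufnov


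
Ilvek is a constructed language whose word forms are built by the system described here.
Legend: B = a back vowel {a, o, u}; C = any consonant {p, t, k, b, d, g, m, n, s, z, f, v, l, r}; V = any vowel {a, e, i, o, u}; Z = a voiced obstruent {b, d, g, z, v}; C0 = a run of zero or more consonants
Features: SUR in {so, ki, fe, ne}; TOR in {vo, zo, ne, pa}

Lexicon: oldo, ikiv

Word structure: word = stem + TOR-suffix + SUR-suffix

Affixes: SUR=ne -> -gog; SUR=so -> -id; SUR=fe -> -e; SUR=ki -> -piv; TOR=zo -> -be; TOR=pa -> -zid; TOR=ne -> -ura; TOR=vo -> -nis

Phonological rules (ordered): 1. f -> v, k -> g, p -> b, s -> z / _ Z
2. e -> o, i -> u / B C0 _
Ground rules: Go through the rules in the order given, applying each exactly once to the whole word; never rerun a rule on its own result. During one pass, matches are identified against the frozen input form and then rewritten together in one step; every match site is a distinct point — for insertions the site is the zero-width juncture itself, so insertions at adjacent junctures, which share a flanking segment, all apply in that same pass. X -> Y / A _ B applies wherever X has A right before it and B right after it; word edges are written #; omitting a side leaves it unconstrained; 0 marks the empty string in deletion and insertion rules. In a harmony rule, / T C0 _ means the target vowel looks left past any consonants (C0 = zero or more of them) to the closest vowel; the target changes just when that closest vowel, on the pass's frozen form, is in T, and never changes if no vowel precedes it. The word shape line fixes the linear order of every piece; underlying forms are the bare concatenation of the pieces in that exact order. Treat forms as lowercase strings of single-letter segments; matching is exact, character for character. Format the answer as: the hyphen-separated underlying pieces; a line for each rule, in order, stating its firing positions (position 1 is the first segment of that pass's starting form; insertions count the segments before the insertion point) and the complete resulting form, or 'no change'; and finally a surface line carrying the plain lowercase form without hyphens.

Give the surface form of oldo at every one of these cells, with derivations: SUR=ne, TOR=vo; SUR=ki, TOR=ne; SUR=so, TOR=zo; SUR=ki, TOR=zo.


cell SUR=ne, TOR=vo:
underlying: oldo-nis-gog
1. f -> v, k -> g, p -> b, s -> z / _ Z: fires at position(s) 7: oldonizgog
2. e -> o, i -> u / B C0 _: fires at position(s) 6: oldonuzgog
surface: oldonuzgog

cell SUR=ki, TOR=ne:
underlying: oldo-ura-piv
1. f -> v, k -> g, p -> b, s -> z / _ Z: no change
2. e -> o, i -> u / B C0 _: fires at position(s) 9: oldourapuv
surface: oldourapuv

cell SUR=so, TOR=zo:
underlying: oldo-be-id
1. f -> v, k -> g, p -> b, s -> z / _ Z: no change
2. e -> o, i -> u / B C0 _: fires at position(s) 6: oldoboid
surface: oldoboid

cell SUR=ki, TOR=zo:
underlying: oldo-be-piv
1. f -> v, k -> g, p -> b, s -> z / _ Z: no change
2. e -> o, i -> u / B C0 _: fires at position(s) 6: oldobopiv
surface: oldobopiv


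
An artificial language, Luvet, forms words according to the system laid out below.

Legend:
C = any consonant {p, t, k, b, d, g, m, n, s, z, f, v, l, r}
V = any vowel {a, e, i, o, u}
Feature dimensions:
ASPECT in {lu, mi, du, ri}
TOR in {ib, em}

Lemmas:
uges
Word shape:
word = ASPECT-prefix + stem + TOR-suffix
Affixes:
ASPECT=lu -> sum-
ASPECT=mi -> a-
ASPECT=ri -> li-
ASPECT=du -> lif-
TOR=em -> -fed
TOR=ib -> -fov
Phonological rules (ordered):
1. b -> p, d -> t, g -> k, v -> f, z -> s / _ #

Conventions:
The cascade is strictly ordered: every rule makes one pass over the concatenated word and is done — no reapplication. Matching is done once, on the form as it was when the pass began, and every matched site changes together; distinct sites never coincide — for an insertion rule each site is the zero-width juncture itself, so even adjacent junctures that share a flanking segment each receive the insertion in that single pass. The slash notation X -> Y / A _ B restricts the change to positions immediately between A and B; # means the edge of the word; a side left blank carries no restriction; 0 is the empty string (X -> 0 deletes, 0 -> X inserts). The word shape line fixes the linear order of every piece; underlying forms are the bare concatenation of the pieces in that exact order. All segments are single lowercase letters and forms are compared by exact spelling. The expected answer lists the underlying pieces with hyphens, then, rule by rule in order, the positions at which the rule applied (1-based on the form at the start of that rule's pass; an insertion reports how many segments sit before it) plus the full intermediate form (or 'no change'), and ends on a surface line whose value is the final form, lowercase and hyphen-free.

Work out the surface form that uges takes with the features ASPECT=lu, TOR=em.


underlying: sum-uges-fed
1. b -> p, d -> t, g -> k, v -> f, z -> s / _ #: fires at position(s) 10: sumugesfet
surface: sumugesfet


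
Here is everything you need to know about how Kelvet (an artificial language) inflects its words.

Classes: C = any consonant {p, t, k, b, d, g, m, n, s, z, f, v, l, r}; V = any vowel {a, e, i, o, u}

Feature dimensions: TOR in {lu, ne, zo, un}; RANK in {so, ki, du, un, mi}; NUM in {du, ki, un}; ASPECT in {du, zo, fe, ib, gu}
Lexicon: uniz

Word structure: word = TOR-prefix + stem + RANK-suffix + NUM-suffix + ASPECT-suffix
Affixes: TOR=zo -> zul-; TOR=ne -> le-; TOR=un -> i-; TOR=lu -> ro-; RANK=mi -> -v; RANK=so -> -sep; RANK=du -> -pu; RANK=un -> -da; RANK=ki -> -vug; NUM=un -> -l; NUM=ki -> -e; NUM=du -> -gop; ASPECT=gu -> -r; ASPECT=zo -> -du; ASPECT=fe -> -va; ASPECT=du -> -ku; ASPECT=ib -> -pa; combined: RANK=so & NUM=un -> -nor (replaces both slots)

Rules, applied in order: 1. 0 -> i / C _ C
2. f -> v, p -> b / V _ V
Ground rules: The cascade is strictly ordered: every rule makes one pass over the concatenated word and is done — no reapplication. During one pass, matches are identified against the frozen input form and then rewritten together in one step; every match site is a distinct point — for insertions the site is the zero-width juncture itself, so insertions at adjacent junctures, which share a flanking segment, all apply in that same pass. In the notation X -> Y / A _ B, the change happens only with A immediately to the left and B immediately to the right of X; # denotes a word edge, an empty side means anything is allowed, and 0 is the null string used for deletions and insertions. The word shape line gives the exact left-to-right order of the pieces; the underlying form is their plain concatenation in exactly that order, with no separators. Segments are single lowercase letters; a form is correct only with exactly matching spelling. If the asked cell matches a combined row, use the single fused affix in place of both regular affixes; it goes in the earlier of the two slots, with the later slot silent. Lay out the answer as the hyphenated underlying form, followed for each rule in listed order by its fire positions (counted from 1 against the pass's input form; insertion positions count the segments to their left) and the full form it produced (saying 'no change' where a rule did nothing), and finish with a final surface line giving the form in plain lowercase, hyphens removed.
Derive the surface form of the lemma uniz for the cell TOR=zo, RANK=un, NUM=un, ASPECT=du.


underlying: zul-uniz-da-l-ku
1. 0 -> i / C _ C: inserts after position(s) 7, 10: zulunizidaliku
2. f -> v, p -> b / V _ V: no change
surface: zulunizidaliku


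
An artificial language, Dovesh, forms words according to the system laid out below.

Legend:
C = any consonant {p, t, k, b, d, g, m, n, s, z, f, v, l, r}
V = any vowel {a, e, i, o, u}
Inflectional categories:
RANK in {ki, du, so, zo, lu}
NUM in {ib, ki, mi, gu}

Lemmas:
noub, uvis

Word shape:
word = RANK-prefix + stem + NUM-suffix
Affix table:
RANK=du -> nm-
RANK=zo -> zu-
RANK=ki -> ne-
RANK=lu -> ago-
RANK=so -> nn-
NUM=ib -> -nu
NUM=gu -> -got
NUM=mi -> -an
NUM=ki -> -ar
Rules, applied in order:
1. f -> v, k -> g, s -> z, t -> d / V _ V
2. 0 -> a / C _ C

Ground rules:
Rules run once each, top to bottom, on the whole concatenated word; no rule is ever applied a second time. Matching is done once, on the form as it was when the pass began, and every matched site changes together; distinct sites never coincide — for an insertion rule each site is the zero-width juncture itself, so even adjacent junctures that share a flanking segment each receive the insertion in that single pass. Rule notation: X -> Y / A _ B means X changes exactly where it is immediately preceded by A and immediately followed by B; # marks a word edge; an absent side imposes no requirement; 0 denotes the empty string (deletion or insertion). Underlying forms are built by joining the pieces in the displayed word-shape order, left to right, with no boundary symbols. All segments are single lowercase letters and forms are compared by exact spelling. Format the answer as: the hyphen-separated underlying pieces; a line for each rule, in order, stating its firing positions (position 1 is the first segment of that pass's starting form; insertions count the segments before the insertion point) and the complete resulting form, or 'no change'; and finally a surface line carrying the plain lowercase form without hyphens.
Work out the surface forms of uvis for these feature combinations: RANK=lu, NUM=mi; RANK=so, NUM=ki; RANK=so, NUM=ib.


cell RANK=lu, NUM=mi:
underlying: ago-uvis-an
1. f -> v, k -> g, s -> z, t -> d / V _ V: fires at position(s) 7: agouvizan
2. 0 -> a / C _ C: no change
surface: agouvizan

cell RANK=so, NUM=ki:
underlying: nn-uvis-ar
1. f -> v, k -> g, s -> z, t -> d / V _ V: fires at position(s) 6: nnuvizar
2. 0 -> a / C _ C: inserts after position(s) 1: nanuvizar
surface: nanuvizar

cell RANK=so, NUM=ib:
underlying: nn-uvis-nu
1. f -> v, k -> g, s -> z, t -> d / V _ V: no change
2. 0 -> a / C _ C: inserts after position(s) 1, 6: nanuvisanu
surface: nanuvisanu


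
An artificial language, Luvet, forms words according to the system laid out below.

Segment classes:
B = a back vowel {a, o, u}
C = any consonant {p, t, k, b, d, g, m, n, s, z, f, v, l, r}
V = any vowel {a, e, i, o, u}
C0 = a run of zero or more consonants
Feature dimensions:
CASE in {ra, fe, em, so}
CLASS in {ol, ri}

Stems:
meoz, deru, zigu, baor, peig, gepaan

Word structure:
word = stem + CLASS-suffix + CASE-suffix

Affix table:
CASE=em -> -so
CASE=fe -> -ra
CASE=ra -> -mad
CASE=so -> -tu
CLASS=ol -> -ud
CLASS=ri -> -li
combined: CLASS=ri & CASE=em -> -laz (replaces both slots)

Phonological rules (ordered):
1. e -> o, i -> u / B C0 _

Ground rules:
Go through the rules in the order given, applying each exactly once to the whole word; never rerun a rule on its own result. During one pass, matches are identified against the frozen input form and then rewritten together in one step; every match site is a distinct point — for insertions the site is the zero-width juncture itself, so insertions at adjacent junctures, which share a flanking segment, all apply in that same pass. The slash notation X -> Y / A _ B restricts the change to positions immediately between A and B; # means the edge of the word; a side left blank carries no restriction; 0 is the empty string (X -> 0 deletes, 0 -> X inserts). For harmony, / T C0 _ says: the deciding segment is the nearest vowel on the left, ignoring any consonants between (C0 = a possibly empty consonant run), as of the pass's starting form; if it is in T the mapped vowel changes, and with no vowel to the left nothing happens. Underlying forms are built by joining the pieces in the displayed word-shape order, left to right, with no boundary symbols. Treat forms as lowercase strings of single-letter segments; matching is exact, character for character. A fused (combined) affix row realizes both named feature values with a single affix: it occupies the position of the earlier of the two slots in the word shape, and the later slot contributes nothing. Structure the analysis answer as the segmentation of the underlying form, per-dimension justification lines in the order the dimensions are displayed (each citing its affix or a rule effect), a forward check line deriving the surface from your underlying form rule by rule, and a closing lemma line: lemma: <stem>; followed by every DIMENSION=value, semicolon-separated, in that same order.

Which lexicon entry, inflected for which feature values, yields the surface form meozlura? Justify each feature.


underlying: meoz-li-ra
CASE=fe - signalled by the affix -ra
CLASS=ri - signalled by the affix -li
check: meozlira -> meozlura
lemma: meoz; CASE=fe; CLASS=ri
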